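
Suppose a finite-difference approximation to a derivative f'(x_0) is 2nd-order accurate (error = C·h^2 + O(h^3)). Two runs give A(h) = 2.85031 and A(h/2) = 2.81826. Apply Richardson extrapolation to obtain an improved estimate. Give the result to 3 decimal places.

The leading error scales as h^2; refining by a factor of 2 reduces it by 2^2 = 4.
Extrapolated value = (4·A(h/2) − A(h)) / (4 − 1)
= (4·2.81826 − 2.85031) / 3
= 8.42273 / 3 = 2.80758

2.808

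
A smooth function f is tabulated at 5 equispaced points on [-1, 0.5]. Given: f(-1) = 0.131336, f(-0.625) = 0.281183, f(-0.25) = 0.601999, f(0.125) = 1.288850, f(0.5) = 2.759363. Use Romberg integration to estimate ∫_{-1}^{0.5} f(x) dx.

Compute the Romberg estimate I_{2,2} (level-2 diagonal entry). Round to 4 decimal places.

1.2950

I_{0,0} (trapezoid, 1 panel, h=1.5000): 2.168024
I_{1,0} (trapezoid, 2 panels, h=0.7500): 1.535511
I_{2,0} (trapezoid, 4 panels, h=0.3750): 1.356518
I_{1,1} = 1.535511 + (1.535511 − 2.168024)/3 = 1.324673
I_{2,1} = 1.356518 + (1.356518 − 1.535511)/3 = 1.296854
I_{2,2} = 1.296854 + (1.296854 − 1.324673)/15 = 1.294999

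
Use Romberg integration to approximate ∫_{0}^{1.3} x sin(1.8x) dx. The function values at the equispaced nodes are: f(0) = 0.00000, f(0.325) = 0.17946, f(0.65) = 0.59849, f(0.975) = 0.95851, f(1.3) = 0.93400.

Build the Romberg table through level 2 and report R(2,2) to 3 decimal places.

0.724

R(0,0) (trapezoid, 1 panel, h=1.3000): 0.60710
R(1,0) (trapezoid, 2 panels, h=0.6500): 0.69257
R(2,0) (trapezoid, 4 panels, h=0.3250): 0.71612
R(1,1) = 0.69257 + (0.69257 − 0.60710)/3 = 0.72106
R(2,1) = 0.71612 + (0.71612 − 0.69257)/3 = 0.72397
R(2,2) = 0.72397 + (0.72397 − 0.72106)/15 = 0.72416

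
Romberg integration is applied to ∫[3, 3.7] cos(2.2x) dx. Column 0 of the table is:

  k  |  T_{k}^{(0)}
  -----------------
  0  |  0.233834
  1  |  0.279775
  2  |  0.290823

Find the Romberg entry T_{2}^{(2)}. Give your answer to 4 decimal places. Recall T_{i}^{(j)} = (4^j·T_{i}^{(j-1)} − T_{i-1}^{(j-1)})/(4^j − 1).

0.2945

Richardson extrapolation on the trapezoidal column (denominator 4−1=3):
T_{1}^{(1)} = (4·0.279775 − 0.233834) / 3 = 0.295089
T_{2}^{(1)} = 0.290823 + (0.290823 − 0.279775)/3 = 0.294506
T_{2}^{(2)} = 0.294506 + (0.294506 − 0.295089)/15 = 0.294467
(Column j=1 coincides with Simpson's rule on the same nodes.)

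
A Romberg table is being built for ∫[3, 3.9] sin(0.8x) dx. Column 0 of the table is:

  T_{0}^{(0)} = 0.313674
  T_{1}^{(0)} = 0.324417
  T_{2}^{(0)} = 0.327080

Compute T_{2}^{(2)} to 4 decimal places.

0.3280

Richardson extrapolation on the trapezoidal column (denominator 4−1=3):
T_{1}^{(1)} = 0.324417 + (0.324417 − 0.313674)/3 = 0.327998
T_{2}^{(1)} = 0.327080 + (0.327080 − 0.324417)/3 = 0.327968
T_{2}^{(2)} = (16·0.327968 − 0.327998) / 15 = 0.327966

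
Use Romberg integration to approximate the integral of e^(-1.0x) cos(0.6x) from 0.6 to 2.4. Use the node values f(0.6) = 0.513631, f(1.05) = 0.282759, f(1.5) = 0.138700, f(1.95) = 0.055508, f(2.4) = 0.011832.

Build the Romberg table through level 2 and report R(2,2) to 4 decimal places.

0.3233

R(0,0) (trapezoid, 1 panel, h=1.8000): 0.472917
R(1,0) (trapezoid, 2 panels, h=0.9000): 0.361288
R(2,0) (trapezoid, 4 panels, h=0.4500): 0.332864
R(1,1) = 0.361288 + (0.361288 − 0.472917)/3 = 0.324078
R(2,1) = 0.332864 + (0.332864 − 0.361288)/3 = 0.323389
R(2,2) = 0.323389 + (0.323389 − 0.324078)/15 = 0.323343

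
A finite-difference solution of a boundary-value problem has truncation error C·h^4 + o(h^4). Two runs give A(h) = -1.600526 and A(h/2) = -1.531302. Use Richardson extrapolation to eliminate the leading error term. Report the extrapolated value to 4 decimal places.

The leading error scales as h^4; refining by a factor of 2 reduces it by 2^4 = 16.
Extrapolated value = (16·A(h/2) − A(h)) / (16 − 1)
= (16·(-1.531302) − (-1.600526)) / 15
= -22.900306 / 15 = -1.526687

-1.5267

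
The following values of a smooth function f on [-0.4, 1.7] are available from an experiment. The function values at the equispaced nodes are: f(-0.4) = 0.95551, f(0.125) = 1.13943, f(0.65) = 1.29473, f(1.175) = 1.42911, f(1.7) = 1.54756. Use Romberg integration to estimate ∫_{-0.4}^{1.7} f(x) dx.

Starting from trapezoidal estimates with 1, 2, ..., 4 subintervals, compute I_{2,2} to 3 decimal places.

I_{0,0} (trapezoid, 1 panel, h=2.1000): 2.62822
I_{1,0} (trapezoid, 2 panels, h=1.0500): 2.67358
I_{2,0} (trapezoid, 4 panels, h=0.5250): 2.68527
I_{1,1} = 2.67358 + (2.67358 − 2.62822)/3 = 2.68870
I_{2,1} = 2.68527 + (2.68527 − 2.67358)/3 = 2.68917
I_{2,2} = 2.68917 + (2.68917 − 2.68870)/15 = 2.68920

2.689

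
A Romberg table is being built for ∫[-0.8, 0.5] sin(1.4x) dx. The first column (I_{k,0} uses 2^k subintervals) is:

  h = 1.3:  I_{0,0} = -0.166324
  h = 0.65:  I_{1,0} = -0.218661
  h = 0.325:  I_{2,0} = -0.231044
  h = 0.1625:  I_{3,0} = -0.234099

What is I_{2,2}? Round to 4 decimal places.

-0.2351

I_{1,1} = (4·(-0.218661) − (-0.166324)) / 3 = -0.236107
I_{2,1} = (4·(-0.231044) − (-0.218661)) / 3 = -0.235172
I_{2,2} = (16·(-0.235172) − (-0.236107)) / 15 = -0.235110
(Column j=1 coincides with Simpson's rule on the same nodes.)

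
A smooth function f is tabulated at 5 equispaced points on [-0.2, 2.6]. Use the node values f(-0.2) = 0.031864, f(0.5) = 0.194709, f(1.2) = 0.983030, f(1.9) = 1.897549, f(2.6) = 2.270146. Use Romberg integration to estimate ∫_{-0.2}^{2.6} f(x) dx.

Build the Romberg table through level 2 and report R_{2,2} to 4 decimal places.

R_{0,0} (trapezoid, 1 panel, h=2.8000): 3.222814
R_{1,0} (trapezoid, 2 panels, h=1.4000): 2.987649
R_{2,0} (trapezoid, 4 panels, h=0.7000): 2.958405
R_{1,1} = 2.987649 + (2.987649 − 3.222814)/3 = 2.909261
R_{2,1} = 2.958405 + (2.958405 − 2.987649)/3 = 2.948657
R_{2,2} = 2.948657 + (2.948657 − 2.909261)/15 = 2.951283

2.9513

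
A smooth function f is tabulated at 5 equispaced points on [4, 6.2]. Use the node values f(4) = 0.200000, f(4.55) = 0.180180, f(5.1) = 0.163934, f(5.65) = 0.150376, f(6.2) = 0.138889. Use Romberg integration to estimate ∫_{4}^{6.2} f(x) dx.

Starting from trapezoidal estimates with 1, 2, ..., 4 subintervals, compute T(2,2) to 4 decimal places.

0.3646

T(0,0) (trapezoid, 1 panel, h=2.2000): 0.372778
T(1,0) (trapezoid, 2 panels, h=1.1000): 0.366716
T(2,0) (trapezoid, 4 panels, h=0.5500): 0.365164
T(1,1) = 0.366716 + (0.366716 − 0.372778)/3 = 0.364695
T(2,1) = 0.365164 + (0.365164 − 0.366716)/3 = 0.364647
T(2,2) = 0.364647 + (0.364647 − 0.364695)/15 = 0.364644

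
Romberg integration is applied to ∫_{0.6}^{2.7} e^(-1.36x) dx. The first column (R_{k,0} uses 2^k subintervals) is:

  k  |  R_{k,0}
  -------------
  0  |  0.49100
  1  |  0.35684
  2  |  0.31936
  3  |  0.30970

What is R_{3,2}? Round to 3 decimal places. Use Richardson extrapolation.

Richardson extrapolation on the trapezoidal column (denominator 4−1=3):
R_{2,1} = 0.31936 + (0.31936 − 0.35684)/3 = 0.30687
R_{3,1} = 0.30970 + (0.30970 − 0.31936)/3 = 0.30648
R_{3,2} = 0.30648 + (0.30648 − 0.30687)/15 = 0.30645

0.306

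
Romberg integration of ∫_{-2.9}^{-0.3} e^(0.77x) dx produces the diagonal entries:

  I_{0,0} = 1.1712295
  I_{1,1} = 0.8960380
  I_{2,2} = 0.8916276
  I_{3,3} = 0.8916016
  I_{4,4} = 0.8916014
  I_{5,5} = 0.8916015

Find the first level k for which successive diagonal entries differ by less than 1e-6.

k = 4

|I_{1,1} − I_{0,0}| = 0.2751915 ≥ 1e-6
|I_{2,2} − I_{1,1}| = 0.0044104 ≥ 1e-6
|I_{3,3} − I_{2,2}| = 0.0000260 ≥ 1e-6
|I_{4,4} − I_{3,3}| = 0.0000002 < 1e-6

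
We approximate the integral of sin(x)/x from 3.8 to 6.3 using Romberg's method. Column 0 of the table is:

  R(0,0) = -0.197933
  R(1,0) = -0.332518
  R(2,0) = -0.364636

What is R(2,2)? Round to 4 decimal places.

R(1,1) = (4·(-0.332518) − (-0.197933)) / 3 = -0.377380
R(2,1) = -0.364636 + (-0.364636 − (-0.332518))/3 = -0.375342
R(2,2) = (16·(-0.375342) − (-0.377380)) / 15 = -0.375206

-0.3752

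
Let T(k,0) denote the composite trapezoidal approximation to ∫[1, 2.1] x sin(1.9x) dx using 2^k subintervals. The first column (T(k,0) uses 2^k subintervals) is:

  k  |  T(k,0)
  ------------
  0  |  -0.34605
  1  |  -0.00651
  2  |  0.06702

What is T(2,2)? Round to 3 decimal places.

0.091

T(1,1) = (4·(-0.00651) − (-0.34605)) / 3 = 0.10667
T(2,1) = (4·0.06702 − (-0.00651)) / 3 = 0.09153
T(2,2) = (16·0.09153 − 0.10667) / 15 = 0.09052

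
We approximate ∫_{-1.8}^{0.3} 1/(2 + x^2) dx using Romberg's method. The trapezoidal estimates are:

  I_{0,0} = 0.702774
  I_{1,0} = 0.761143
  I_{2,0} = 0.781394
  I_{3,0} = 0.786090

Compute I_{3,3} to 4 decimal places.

0.7876

Richardson extrapolation on the trapezoidal column (denominator 4−1=3):
I_{1,1} = 0.761143 + (0.761143 − 0.702774)/3 = 0.780599
I_{2,1} = 0.781394 + (0.781394 − 0.761143)/3 = 0.788144
I_{3,1} = 0.786090 + (0.786090 − 0.781394)/3 = 0.787655
I_{2,2} = (16·0.788144 − 0.780599) / 15 = 0.788647
I_{3,2} = (16·0.787655 − 0.788144) / 15 = 0.787622
I_{3,3} = (64·0.787622 − 0.788647) / 63 = 0.787606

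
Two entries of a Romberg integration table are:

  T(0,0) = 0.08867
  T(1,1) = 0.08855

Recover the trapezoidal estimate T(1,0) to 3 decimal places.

0.089

From T(1,1) = (4·T(1,0) − T(0,0))/3, solve for T(1,0):
4·T(1,0) = 3·0.08855 + 0.08867 = 0.35432
T(1,0) = 0.08858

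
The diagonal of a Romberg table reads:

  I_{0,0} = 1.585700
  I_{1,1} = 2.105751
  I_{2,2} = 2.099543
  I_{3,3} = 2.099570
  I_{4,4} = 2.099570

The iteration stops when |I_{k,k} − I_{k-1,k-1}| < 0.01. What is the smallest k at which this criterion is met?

k = 2

|I_{1,1} − I_{0,0}| = 0.520051 ≥ 0.01
|I_{2,2} − I_{1,1}| = 0.006208 < 0.01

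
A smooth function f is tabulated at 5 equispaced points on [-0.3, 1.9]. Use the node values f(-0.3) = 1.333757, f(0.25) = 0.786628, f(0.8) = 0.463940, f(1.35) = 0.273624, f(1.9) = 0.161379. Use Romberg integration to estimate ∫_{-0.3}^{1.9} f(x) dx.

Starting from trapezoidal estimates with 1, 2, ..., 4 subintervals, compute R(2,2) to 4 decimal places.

1.2213

R(0,0) (trapezoid, 1 panel, h=2.2000): 1.644650
R(1,0) (trapezoid, 2 panels, h=1.1000): 1.332659
R(2,0) (trapezoid, 4 panels, h=0.5500): 1.249468
R(1,1) = 1.332659 + (1.332659 − 1.644650)/3 = 1.228662
R(2,1) = 1.249468 + (1.249468 − 1.332659)/3 = 1.221738
R(2,2) = 1.221738 + (1.221738 − 1.228662)/15 = 1.221276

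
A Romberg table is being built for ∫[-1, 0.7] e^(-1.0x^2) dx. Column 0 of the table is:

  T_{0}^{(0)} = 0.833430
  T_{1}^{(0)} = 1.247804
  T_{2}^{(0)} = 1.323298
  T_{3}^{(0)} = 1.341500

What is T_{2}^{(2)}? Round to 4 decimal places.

1.3460

Richardson extrapolation on the trapezoidal column (denominator 4−1=3):
T_{1}^{(1)} = 1.247804 + (1.247804 − 0.833430)/3 = 1.385929
T_{2}^{(1)} = 1.323298 + (1.323298 − 1.247804)/3 = 1.348463
T_{2}^{(2)} = 1.348463 + (1.348463 − 1.385929)/15 = 1.345965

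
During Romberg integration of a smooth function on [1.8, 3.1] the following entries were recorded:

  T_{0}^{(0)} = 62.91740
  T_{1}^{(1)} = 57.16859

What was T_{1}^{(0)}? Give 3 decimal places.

From T_{1}^{(1)} = (4·T_{1}^{(0)} − T_{0}^{(0)})/3, solve for T_{1}^{(0)}:
4·T_{1}^{(0)} = 3·57.16859 + 62.91740 = 234.42317
T_{1}^{(0)} = 58.60579

58.606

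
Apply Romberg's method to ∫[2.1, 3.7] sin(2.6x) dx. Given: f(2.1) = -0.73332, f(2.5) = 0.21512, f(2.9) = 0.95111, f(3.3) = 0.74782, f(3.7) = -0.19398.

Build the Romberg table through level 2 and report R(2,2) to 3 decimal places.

0.635

R(0,0) (trapezoid, 1 panel, h=1.6000): -0.74184
R(1,0) (trapezoid, 2 panels, h=0.8000): 0.38997
R(2,0) (trapezoid, 4 panels, h=0.4000): 0.58016
R(1,1) = 0.38997 + (0.38997 − (-0.74184))/3 = 0.76724
R(2,1) = 0.58016 + (0.58016 − 0.38997)/3 = 0.64356
R(2,2) = 0.64356 + (0.64356 − 0.76724)/15 = 0.63531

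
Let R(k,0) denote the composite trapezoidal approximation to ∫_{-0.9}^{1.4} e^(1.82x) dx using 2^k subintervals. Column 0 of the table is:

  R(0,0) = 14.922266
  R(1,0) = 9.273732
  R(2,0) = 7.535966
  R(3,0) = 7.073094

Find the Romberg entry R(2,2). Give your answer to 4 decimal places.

Richardson extrapolation on the trapezoidal column (denominator 4−1=3):
R(1,1) = 9.273732 + (9.273732 − 14.922266)/3 = 7.390887
R(2,1) = 7.535966 + (7.535966 − 9.273732)/3 = 6.956711
R(2,2) = (16·6.956711 − 7.390887) / 15 = 6.927766

6.9278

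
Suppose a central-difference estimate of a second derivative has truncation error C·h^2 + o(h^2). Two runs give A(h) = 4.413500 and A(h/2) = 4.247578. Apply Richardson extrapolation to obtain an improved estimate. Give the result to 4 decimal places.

4.1923

Extrapolated value = (4·A(h/2) − A(h)) / (4 − 1)
= (4·4.247578 − 4.413500) / 3
= 12.576812 / 3 = 4.192271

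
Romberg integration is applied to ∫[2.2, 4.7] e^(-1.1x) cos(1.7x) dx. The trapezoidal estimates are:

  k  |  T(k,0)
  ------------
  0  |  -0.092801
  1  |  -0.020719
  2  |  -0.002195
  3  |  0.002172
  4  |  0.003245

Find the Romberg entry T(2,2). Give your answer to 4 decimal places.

Richardson extrapolation on the trapezoidal column (denominator 4−1=3):
T(1,1) = -0.020719 + (-0.020719 − (-0.092801))/3 = 0.003308
T(2,1) = -0.002195 + (-0.002195 − (-0.020719))/3 = 0.003980
T(2,2) = 0.003980 + (0.003980 − 0.003308)/15 = 0.004025

0.0040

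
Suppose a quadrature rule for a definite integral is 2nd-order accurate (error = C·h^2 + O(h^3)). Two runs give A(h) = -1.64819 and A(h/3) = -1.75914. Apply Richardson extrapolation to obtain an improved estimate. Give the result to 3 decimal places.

-1.773

The leading error scales as h^2; refining by a factor of 3 reduces it by 3^2 = 9.
Extrapolated value = (9·A(h/3) − A(h)) / (9 − 1)
= (9·(-1.75914) − (-1.64819)) / 8
= -14.18407 / 8 = -1.77301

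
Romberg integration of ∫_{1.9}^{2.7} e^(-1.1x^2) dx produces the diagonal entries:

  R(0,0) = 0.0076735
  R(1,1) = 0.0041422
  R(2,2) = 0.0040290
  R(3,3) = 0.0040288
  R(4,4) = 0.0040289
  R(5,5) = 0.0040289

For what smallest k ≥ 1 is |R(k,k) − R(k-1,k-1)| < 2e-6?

k = 3

|R(1,1) − R(0,0)| = 0.0035313 ≥ 2e-6
|R(2,2) − R(1,1)| = 0.0001132 ≥ 2e-6
|R(3,3) − R(2,2)| = 0.0000002 < 2e-6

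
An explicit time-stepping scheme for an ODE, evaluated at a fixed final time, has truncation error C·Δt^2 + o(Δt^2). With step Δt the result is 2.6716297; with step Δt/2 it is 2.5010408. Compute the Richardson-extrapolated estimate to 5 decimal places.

2.44418

The leading error scales as Δt^2; refining by a factor of 2 reduces it by 2^2 = 4.
Extrapolated value = (4·A(Δt/2) − A(Δt)) / (4 − 1)
= (4·2.5010408 − 2.6716297) / 3
= 7.3325335 / 3 = 2.4441778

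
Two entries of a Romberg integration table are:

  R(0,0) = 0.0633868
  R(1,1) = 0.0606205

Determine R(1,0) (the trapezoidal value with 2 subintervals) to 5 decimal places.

0.06131

From R(1,1) = (4·R(1,0) − R(0,0))/3, solve for R(1,0):
4·R(1,0) = 3·0.0606205 + 0.0633868 = 0.2452483
R(1,0) = 0.0613121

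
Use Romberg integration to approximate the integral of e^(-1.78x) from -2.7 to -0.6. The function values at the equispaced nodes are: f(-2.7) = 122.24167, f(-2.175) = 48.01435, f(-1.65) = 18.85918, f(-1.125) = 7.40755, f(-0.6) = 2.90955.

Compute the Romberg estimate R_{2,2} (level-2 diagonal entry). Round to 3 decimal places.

67.104

R_{0,0} (trapezoid, 1 panel, h=2.1000): 131.40878
R_{1,0} (trapezoid, 2 panels, h=1.0500): 85.50653
R_{2,0} (trapezoid, 4 panels, h=0.5250): 71.84976
R_{1,1} = 85.50653 + (85.50653 − 131.40878)/3 = 70.20578
R_{2,1} = 71.84976 + (71.84976 − 85.50653)/3 = 67.29750
R_{2,2} = 67.29750 + (67.29750 − 70.20578)/15 = 67.10361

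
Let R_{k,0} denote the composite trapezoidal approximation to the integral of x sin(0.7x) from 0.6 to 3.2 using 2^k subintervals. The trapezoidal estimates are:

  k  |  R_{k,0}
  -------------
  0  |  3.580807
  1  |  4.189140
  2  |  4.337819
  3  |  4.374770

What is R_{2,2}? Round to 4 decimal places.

4.3871

Richardson extrapolation on the trapezoidal column (denominator 4−1=3):
R_{1,1} = (4·4.189140 − 3.580807) / 3 = 4.391918
R_{2,1} = 4.337819 + (4.337819 − 4.189140)/3 = 4.387379
R_{2,2} = 4.387379 + (4.387379 − 4.391918)/15 = 4.387076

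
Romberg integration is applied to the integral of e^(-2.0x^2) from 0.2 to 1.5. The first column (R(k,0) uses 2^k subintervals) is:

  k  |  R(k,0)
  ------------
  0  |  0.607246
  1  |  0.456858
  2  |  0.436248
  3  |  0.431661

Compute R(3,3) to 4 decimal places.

R(1,1) = 0.456858 + (0.456858 − 0.607246)/3 = 0.406729
R(2,1) = 0.436248 + (0.436248 − 0.456858)/3 = 0.429378
R(3,1) = (4·0.431661 − 0.436248) / 3 = 0.430132
R(2,2) = (16·0.429378 − 0.406729) / 15 = 0.430888
R(3,2) = 0.430132 + (0.430132 − 0.429378)/15 = 0.430182
R(3,3) = 0.430182 + (0.430182 − 0.430888)/63 = 0.430171

0.4302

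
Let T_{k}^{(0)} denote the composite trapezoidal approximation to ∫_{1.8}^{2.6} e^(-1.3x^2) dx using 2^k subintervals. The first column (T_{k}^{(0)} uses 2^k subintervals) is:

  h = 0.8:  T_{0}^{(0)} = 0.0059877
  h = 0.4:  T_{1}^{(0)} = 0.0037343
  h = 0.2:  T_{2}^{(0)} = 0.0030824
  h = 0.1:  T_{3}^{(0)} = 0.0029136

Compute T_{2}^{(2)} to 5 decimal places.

Richardson extrapolation on the trapezoidal column (denominator 4−1=3):
T_{1}^{(1)} = 0.0037343 + (0.0037343 − 0.0059877)/3 = 0.0029832
T_{2}^{(1)} = (4·0.0030824 − 0.0037343) / 3 = 0.0028651
T_{2}^{(2)} = 0.0028651 + (0.0028651 − 0.0029832)/15 = 0.0028572
(Column j=1 coincides with Simpson's rule on the same nodes.)

0.00286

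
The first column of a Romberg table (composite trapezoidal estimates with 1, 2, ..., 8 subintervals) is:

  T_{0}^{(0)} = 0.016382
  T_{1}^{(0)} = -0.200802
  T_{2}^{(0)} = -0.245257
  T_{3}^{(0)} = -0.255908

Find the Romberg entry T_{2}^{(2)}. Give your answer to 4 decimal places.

Richardson extrapolation on the trapezoidal column (denominator 4−1=3):
T_{1}^{(1)} = -0.200802 + (-0.200802 − 0.016382)/3 = -0.273197
T_{2}^{(1)} = -0.245257 + (-0.245257 − (-0.200802))/3 = -0.260075
T_{2}^{(2)} = -0.260075 + (-0.260075 − (-0.273197))/15 = -0.259200

-0.2592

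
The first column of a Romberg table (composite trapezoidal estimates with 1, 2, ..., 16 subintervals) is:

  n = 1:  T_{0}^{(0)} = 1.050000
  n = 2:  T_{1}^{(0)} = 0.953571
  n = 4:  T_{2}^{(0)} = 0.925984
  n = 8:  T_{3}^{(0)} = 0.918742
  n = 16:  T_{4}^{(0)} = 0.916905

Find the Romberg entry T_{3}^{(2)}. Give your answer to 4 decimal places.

0.9163

Richardson extrapolation on the trapezoidal column (denominator 4−1=3):
T_{2}^{(1)} = (4·0.925984 − 0.953571) / 3 = 0.916788
T_{3}^{(1)} = 0.918742 + (0.918742 − 0.925984)/3 = 0.916328
T_{3}^{(2)} = 0.916328 + (0.916328 − 0.916788)/15 = 0.916297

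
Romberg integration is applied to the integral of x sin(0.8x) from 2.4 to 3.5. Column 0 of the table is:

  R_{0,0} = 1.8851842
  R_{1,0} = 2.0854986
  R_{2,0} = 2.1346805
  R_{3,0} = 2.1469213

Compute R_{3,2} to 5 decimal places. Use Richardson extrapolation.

2.15100

Richardson extrapolation on the trapezoidal column (denominator 4−1=3):
R_{2,1} = (4·2.1346805 − 2.0854986) / 3 = 2.1510745
R_{3,1} = (4·2.1469213 − 2.1346805) / 3 = 2.1510016
R_{3,2} = (16·2.1510016 − 2.1510745) / 15 = 2.1509967
(Column j=1 coincides with Simpson's rule on the same nodes.)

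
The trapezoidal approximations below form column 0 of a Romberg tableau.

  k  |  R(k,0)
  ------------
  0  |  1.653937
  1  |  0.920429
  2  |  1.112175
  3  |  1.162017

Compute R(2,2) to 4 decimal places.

Richardson extrapolation on the trapezoidal column (denominator 4−1=3):
R(1,1) = (4·0.920429 − 1.653937) / 3 = 0.675926
R(2,1) = (4·1.112175 − 0.920429) / 3 = 1.176090
R(2,2) = (16·1.176090 − 0.675926) / 15 = 1.209434

1.2094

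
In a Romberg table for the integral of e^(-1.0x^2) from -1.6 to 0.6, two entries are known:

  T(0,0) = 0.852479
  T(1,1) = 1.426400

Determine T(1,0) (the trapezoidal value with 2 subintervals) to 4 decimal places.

1.2829

From T(1,1) = (4·T(1,0) − T(0,0))/3, solve for T(1,0):
4·T(1,0) = 3·1.426400 + 0.852479 = 5.131679
T(1,0) = 1.282920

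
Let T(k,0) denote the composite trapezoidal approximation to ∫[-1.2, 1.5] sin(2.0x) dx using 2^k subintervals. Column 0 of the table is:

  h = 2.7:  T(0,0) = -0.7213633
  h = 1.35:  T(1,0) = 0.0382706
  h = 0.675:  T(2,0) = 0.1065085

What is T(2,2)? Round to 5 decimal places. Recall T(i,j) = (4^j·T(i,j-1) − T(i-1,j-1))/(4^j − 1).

Richardson extrapolation on the trapezoidal column (denominator 4−1=3):
T(1,1) = 0.0382706 + (0.0382706 − (-0.7213633))/3 = 0.2914819
T(2,1) = (4·0.1065085 − 0.0382706) / 3 = 0.1292545
T(2,2) = (16·0.1292545 − 0.2914819) / 15 = 0.1184393
(Column j=1 coincides with Simpson's rule on the same nodes.)

0.11844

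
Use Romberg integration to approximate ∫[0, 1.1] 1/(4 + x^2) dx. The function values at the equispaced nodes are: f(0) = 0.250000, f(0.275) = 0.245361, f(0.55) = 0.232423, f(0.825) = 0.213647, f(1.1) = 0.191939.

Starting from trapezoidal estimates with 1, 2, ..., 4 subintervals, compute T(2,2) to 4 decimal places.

T(0,0) (trapezoid, 1 panel, h=1.1000): 0.243066
T(1,0) (trapezoid, 2 panels, h=0.5500): 0.249366
T(2,0) (trapezoid, 4 panels, h=0.2750): 0.250910
T(1,1) = 0.249366 + (0.249366 − 0.243066)/3 = 0.251466
T(2,1) = 0.250910 + (0.250910 − 0.249366)/3 = 0.251425
T(2,2) = 0.251425 + (0.251425 − 0.251466)/15 = 0.251422

0.2514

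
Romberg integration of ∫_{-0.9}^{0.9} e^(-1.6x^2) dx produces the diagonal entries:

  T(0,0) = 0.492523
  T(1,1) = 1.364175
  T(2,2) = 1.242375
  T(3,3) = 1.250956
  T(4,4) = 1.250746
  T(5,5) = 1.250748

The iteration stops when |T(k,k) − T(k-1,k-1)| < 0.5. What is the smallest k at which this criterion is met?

k = 2

|T(1,1) − T(0,0)| = 0.871652 ≥ 0.5
|T(2,2) − T(1,1)| = 0.121800 < 0.5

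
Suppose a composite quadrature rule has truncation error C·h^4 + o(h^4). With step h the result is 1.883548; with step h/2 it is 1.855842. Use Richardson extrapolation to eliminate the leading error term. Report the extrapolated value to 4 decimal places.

1.8540

The leading error scales as h^4; refining by a factor of 2 reduces it by 2^4 = 16.
Extrapolated value = (16·A(h/2) − A(h)) / (16 − 1)
= (16·1.855842 − 1.883548) / 15
= 27.809924 / 15 = 1.853995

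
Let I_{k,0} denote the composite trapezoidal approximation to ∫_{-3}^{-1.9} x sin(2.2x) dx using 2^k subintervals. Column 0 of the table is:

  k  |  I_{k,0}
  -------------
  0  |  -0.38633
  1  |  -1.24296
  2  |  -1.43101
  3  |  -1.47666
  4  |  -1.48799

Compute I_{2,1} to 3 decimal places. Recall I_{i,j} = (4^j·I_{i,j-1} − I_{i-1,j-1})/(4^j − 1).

I_{2,1} = (4·(-1.43101) − (-1.24296)) / 3 = -1.49369
(Column j=1 coincides with Simpson's rule on the same nodes.)

-1.494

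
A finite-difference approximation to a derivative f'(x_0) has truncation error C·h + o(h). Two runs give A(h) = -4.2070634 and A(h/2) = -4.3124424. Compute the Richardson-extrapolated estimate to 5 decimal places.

Extrapolated value = (2·A(h/2) − A(h)) / (2 − 1)
= (2·(-4.3124424) − (-4.2070634)) / 1
= -4.4178214 / 1 = -4.4178214

-4.41782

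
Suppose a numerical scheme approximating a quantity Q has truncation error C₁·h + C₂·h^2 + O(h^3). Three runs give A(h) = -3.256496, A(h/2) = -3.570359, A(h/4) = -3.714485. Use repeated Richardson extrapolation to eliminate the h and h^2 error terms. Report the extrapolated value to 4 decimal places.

First eliminate the h term (factor 2^1 = 2):
  B₁ = (2·(-3.570359) − (-3.256496))/1 = -3.884222
  B₂ = (2·(-3.714485) − (-3.570359))/1 = -3.858611
Then eliminate the h^2 term (factor 2^2 = 4):
  (4·(-3.858611) − (-3.884222))/3 = -3.850074

-3.8501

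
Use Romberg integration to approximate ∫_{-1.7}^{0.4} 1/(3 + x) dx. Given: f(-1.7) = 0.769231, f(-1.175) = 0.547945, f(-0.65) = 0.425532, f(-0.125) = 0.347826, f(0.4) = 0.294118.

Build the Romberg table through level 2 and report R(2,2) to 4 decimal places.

R(0,0) (trapezoid, 1 panel, h=2.1000): 1.116516
R(1,0) (trapezoid, 2 panels, h=1.0500): 1.005067
R(2,0) (trapezoid, 4 panels, h=0.5250): 0.972813
R(1,1) = 1.005067 + (1.005067 − 1.116516)/3 = 0.967917
R(2,1) = 0.972813 + (0.972813 − 1.005067)/3 = 0.962062
R(2,2) = 0.962062 + (0.962062 − 0.967917)/15 = 0.961672

0.9617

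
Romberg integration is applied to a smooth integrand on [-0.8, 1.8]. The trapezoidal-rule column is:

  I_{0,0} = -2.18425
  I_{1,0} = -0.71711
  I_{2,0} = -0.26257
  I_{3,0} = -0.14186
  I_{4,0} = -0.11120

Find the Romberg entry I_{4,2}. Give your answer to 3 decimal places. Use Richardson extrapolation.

I_{3,1} = (4·(-0.14186) − (-0.26257)) / 3 = -0.10162
I_{4,1} = (4·(-0.11120) − (-0.14186)) / 3 = -0.10098
I_{4,2} = -0.10098 + (-0.10098 − (-0.10162))/15 = -0.10094

-0.101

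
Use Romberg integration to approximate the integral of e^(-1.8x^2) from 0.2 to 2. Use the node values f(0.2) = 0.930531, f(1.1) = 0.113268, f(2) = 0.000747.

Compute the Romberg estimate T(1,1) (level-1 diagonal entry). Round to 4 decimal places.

0.4153

T(0,0) (trapezoid, 1 panel, h=1.8000): 0.838150
T(1,0) (trapezoid, 2 panels, h=0.9000): 0.521016
T(1,1) = 0.521016 + (0.521016 − 0.838150)/3 = 0.415305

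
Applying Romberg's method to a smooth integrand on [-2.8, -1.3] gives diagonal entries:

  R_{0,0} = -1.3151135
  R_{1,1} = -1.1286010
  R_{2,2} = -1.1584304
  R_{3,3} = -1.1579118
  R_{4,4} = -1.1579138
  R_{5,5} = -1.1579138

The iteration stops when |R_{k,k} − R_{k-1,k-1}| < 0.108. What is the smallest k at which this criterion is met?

k = 2

|R_{1,1} − R_{0,0}| = 0.1865125 ≥ 0.108
|R_{2,2} − R_{1,1}| = 0.0298294 < 0.108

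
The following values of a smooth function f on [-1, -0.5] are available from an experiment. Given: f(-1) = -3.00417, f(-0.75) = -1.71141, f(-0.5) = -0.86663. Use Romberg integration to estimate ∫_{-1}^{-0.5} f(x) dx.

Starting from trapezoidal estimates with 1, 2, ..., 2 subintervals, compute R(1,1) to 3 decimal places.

-0.893

R(0,0) (trapezoid, 1 panel, h=0.5000): -0.96770
R(1,0) (trapezoid, 2 panels, h=0.2500): -0.91170
R(1,1) = -0.91170 + (-0.91170 − (-0.96770))/3 = -0.89303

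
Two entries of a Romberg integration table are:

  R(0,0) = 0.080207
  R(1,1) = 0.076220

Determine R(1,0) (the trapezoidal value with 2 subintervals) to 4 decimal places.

From R(1,1) = (4·R(1,0) − R(0,0))/3, solve for R(1,0):
4·R(1,0) = 3·0.076220 + 0.080207 = 0.308867
R(1,0) = 0.077217

0.0772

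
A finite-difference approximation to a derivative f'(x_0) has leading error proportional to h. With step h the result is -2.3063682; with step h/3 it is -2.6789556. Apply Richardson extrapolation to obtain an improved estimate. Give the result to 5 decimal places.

-2.86525

The leading error scales as h; refining by a factor of 3 reduces it by 3^1 = 3.
Extrapolated value = (3·A(h/3) − A(h)) / (3 − 1)
= (3·(-2.6789556) − (-2.3063682)) / 2
= -5.7304986 / 2 = -2.8652493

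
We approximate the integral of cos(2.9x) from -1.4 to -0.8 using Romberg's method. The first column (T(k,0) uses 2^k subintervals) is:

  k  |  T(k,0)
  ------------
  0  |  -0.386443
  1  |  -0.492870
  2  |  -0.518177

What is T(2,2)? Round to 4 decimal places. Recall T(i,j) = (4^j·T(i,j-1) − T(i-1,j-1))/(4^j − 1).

T(1,1) = -0.492870 + (-0.492870 − (-0.386443))/3 = -0.528346
T(2,1) = -0.518177 + (-0.518177 − (-0.492870))/3 = -0.526613
T(2,2) = (16·(-0.526613) − (-0.528346)) / 15 = -0.526497

-0.5265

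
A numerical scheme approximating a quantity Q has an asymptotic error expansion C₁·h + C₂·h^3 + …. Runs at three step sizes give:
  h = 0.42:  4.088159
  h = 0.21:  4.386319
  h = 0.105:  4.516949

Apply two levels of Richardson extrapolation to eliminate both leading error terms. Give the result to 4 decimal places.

First eliminate the h term (factor 2^1 = 2):
  B₁ = (2·4.386319 − 4.088159)/1 = 4.684479
  B₂ = (2·4.516949 − 4.386319)/1 = 4.647579
Then eliminate the h^3 term (factor 2^3 = 8):
  (8·4.647579 − 4.684479)/7 = 4.642308

4.6423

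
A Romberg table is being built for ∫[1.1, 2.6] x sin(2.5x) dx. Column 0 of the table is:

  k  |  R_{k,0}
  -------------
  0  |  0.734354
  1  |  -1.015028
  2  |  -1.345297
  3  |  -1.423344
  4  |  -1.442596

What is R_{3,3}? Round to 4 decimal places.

-1.4490

Richardson extrapolation on the trapezoidal column (denominator 4−1=3):
R_{1,1} = (4·(-1.015028) − 0.734354) / 3 = -1.598155
R_{2,1} = (4·(-1.345297) − (-1.015028)) / 3 = -1.455387
R_{3,1} = -1.423344 + (-1.423344 − (-1.345297))/3 = -1.449360
R_{2,2} = (16·(-1.455387) − (-1.598155)) / 15 = -1.445869
R_{3,2} = -1.449360 + (-1.449360 − (-1.455387))/15 = -1.448958
R_{3,3} = -1.448958 + (-1.448958 − (-1.445869))/63 = -1.449007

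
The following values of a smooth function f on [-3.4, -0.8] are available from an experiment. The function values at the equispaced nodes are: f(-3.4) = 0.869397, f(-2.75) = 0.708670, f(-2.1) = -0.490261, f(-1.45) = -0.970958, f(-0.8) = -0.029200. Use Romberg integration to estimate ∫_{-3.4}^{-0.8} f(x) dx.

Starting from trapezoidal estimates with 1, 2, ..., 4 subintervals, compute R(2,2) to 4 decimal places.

-0.2425

R(0,0) (trapezoid, 1 panel, h=2.6000): 1.092256
R(1,0) (trapezoid, 2 panels, h=1.3000): -0.091211
R(2,0) (trapezoid, 4 panels, h=0.6500): -0.216093
R(1,1) = -0.091211 + (-0.091211 − 1.092256)/3 = -0.485700
R(2,1) = -0.216093 + (-0.216093 − (-0.091211))/3 = -0.257720
R(2,2) = -0.257720 + (-0.257720 − (-0.485700))/15 = -0.242521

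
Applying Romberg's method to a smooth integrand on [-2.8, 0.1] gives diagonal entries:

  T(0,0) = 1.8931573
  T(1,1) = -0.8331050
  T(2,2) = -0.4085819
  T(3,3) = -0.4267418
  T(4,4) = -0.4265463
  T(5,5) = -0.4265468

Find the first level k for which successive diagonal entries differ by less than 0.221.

|T(1,1) − T(0,0)| = 2.7262623 ≥ 0.221
|T(2,2) − T(1,1)| = 0.4245231 ≥ 0.221
|T(3,3) − T(2,2)| = 0.0181599 < 0.221

k = 3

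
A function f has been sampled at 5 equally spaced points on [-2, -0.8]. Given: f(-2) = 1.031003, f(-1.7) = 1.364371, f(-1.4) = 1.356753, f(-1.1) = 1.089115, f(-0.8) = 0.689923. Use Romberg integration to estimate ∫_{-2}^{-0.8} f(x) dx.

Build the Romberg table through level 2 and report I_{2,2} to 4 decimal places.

1.4245

I_{0,0} (trapezoid, 1 panel, h=1.2000): 1.032556
I_{1,0} (trapezoid, 2 panels, h=0.6000): 1.330330
I_{2,0} (trapezoid, 4 panels, h=0.3000): 1.401211
I_{1,1} = 1.330330 + (1.330330 − 1.032556)/3 = 1.429588
I_{2,1} = 1.401211 + (1.401211 − 1.330330)/3 = 1.424838
I_{2,2} = 1.424838 + (1.424838 − 1.429588)/15 = 1.424521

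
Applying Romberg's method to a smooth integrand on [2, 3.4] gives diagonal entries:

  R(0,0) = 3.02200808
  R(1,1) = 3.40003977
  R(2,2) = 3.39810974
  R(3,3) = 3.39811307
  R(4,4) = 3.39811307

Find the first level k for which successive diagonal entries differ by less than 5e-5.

k = 3

|R(1,1) − R(0,0)| = 0.37803169 ≥ 5e-5
|R(2,2) − R(1,1)| = 0.00193003 ≥ 5e-5
|R(3,3) − R(2,2)| = 0.00000333 < 5e-5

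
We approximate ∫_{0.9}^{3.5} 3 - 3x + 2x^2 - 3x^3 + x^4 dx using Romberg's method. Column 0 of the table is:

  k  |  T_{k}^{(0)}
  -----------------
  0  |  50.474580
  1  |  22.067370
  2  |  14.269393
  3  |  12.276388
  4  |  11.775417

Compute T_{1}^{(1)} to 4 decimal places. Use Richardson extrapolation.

T_{1}^{(1)} = 22.067370 + (22.067370 − 50.474580)/3 = 12.598300

12.5983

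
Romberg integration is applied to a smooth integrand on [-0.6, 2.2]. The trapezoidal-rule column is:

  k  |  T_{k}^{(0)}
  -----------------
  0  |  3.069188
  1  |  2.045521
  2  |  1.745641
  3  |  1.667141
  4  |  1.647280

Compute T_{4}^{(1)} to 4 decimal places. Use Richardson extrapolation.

1.6407

Richardson extrapolation on the trapezoidal column (denominator 4−1=3):
T_{4}^{(1)} = (4·1.647280 − 1.667141) / 3 = 1.640660
(Column j=1 coincides with Simpson's rule on the same nodes.)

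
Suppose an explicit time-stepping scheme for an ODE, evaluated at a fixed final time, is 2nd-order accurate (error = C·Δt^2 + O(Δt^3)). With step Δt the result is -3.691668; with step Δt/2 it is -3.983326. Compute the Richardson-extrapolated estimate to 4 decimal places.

-4.0805

The leading error scales as Δt^2; refining by a factor of 2 reduces it by 2^2 = 4.
Extrapolated value = (4·A(Δt/2) − A(Δt)) / (4 − 1)
= (4·(-3.983326) − (-3.691668)) / 3
= -12.241636 / 3 = -4.080545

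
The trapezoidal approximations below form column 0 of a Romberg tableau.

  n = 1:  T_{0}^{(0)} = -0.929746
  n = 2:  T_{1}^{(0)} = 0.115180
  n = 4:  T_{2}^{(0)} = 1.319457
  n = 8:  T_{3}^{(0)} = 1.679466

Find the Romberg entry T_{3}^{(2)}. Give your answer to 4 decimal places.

1.8047

Richardson extrapolation on the trapezoidal column (denominator 4−1=3):
T_{2}^{(1)} = (4·1.319457 − 0.115180) / 3 = 1.720883
T_{3}^{(1)} = (4·1.679466 − 1.319457) / 3 = 1.799469
T_{3}^{(2)} = (16·1.799469 − 1.720883) / 15 = 1.804708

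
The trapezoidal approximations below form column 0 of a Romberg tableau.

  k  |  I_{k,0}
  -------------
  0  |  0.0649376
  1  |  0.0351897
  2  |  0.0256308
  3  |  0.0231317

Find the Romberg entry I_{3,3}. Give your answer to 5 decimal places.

I_{1,1} = (4·0.0351897 − 0.0649376) / 3 = 0.0252737
I_{2,1} = (4·0.0256308 − 0.0351897) / 3 = 0.0224445
I_{3,1} = 0.0231317 + (0.0231317 − 0.0256308)/3 = 0.0222987
I_{2,2} = 0.0224445 + (0.0224445 − 0.0252737)/15 = 0.0222559
I_{3,2} = 0.0222987 + (0.0222987 − 0.0224445)/15 = 0.0222890
I_{3,3} = 0.0222890 + (0.0222890 − 0.0222559)/63 = 0.0222895

0.02229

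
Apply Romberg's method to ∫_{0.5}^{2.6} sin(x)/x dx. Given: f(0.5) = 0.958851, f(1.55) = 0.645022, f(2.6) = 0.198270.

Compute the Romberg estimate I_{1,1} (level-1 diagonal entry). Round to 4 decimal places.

I_{0,0} (trapezoid, 1 panel, h=2.1000): 1.214977
I_{1,0} (trapezoid, 2 panels, h=1.0500): 1.284762
I_{1,1} = 1.284762 + (1.284762 − 1.214977)/3 = 1.308024

1.3080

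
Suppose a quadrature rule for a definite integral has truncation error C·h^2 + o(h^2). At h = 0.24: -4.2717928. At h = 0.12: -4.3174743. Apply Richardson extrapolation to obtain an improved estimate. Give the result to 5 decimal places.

-4.33270

Extrapolated value = (4·A(h/2) − A(h)) / (4 − 1)
= (4·(-4.3174743) − (-4.2717928)) / 3
= -12.9981044 / 3 = -4.3327015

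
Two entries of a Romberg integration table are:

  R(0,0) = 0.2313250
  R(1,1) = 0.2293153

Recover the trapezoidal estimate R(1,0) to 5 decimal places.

0.22982

From R(1,1) = (4·R(1,0) − R(0,0))/3, solve for R(1,0):
4·R(1,0) = 3·0.2293153 + 0.2313250 = 0.9192709
R(1,0) = 0.2298177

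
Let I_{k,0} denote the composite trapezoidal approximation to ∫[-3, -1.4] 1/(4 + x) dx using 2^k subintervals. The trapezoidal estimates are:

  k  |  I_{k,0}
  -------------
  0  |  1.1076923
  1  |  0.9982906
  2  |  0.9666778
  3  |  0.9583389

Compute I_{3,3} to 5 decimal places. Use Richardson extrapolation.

Richardson extrapolation on the trapezoidal column (denominator 4−1=3):
I_{1,1} = (4·0.9982906 − 1.1076923) / 3 = 0.9618234
I_{2,1} = (4·0.9666778 − 0.9982906) / 3 = 0.9561402
I_{3,1} = 0.9583389 + (0.9583389 − 0.9666778)/3 = 0.9555593
I_{2,2} = (16·0.9561402 − 0.9618234) / 15 = 0.9557613
I_{3,2} = 0.9555593 + (0.9555593 − 0.9561402)/15 = 0.9555206
I_{3,3} = (64·0.9555206 − 0.9557613) / 63 = 0.9555168

0.95552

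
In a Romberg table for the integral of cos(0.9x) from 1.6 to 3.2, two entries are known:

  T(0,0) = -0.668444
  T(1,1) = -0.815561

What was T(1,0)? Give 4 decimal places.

-0.7788

From T(1,1) = (4·T(1,0) − T(0,0))/3, solve for T(1,0):
4·T(1,0) = 3·(-0.815561) + (-0.668444) = -3.115127
T(1,0) = -0.778782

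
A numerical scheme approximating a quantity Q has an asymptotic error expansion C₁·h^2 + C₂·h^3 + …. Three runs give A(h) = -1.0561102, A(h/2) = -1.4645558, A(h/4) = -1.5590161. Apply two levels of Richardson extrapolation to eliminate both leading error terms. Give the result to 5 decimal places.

-1.58905

First eliminate the h^2 term (factor 2^2 = 4):
  B₁ = (4·(-1.4645558) − (-1.0561102))/3 = -1.6007043
  B₂ = (4·(-1.5590161) − (-1.4645558))/3 = -1.5905029
Then eliminate the h^3 term (factor 2^3 = 8):
  (8·(-1.5905029) − (-1.6007043))/7 = -1.5890456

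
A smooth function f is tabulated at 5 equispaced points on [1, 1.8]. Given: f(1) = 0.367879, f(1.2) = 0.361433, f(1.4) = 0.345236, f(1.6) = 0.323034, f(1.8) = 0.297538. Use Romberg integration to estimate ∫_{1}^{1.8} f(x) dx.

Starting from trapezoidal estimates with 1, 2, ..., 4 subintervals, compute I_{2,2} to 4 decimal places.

0.2729

I_{0,0} (trapezoid, 1 panel, h=0.8000): 0.266167
I_{1,0} (trapezoid, 2 panels, h=0.4000): 0.271178
I_{2,0} (trapezoid, 4 panels, h=0.2000): 0.272482
I_{1,1} = 0.271178 + (0.271178 − 0.266167)/3 = 0.272848
I_{2,1} = 0.272482 + (0.272482 − 0.271178)/3 = 0.272917
I_{2,2} = 0.272917 + (0.272917 − 0.272848)/15 = 0.272922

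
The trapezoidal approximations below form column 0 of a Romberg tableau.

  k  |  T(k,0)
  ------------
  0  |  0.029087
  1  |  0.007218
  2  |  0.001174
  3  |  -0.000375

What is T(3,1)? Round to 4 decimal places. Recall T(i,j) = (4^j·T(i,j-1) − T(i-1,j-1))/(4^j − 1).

-0.0009

T(3,1) = -0.000375 + (-0.000375 − 0.001174)/3 = -0.000891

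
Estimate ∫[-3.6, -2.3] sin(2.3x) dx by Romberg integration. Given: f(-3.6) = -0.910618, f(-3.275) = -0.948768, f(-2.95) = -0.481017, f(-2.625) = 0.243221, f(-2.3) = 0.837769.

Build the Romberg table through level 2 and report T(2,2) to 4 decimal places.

-0.4169

T(0,0) (trapezoid, 1 panel, h=1.3000): -0.047352
T(1,0) (trapezoid, 2 panels, h=0.6500): -0.336337
T(2,0) (trapezoid, 4 panels, h=0.3250): -0.397471
T(1,1) = -0.336337 + (-0.336337 − (-0.047352))/3 = -0.432665
T(2,1) = -0.397471 + (-0.397471 − (-0.336337))/3 = -0.417849
T(2,2) = -0.417849 + (-0.417849 − (-0.432665))/15 = -0.416861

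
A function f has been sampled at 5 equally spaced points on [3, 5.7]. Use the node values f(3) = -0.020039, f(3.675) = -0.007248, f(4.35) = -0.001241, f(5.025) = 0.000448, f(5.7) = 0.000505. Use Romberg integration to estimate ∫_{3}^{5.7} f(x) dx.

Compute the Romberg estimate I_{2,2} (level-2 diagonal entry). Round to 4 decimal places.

-0.0111

I_{0,0} (trapezoid, 1 panel, h=2.7000): -0.026371
I_{1,0} (trapezoid, 2 panels, h=1.3500): -0.014861
I_{2,0} (trapezoid, 4 panels, h=0.6750): -0.012020
I_{1,1} = -0.014861 + (-0.014861 − (-0.026371))/3 = -0.011024
I_{2,1} = -0.012020 + (-0.012020 − (-0.014861))/3 = -0.011073
I_{2,2} = -0.011073 + (-0.011073 − (-0.011024))/15 = -0.011076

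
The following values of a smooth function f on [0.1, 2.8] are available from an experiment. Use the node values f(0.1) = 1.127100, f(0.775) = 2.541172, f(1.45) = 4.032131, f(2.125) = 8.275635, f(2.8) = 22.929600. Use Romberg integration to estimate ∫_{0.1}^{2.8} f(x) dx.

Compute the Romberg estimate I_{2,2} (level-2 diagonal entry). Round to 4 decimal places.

16.8876

I_{0,0} (trapezoid, 1 panel, h=2.7000): 32.476545
I_{1,0} (trapezoid, 2 panels, h=1.3500): 21.681649
I_{2,0} (trapezoid, 4 panels, h=0.6750): 18.142169
I_{1,1} = 21.681649 + (21.681649 − 32.476545)/3 = 18.083350
I_{2,1} = 18.142169 + (18.142169 − 21.681649)/3 = 16.962342
I_{2,2} = 16.962342 + (16.962342 − 18.083350)/15 = 16.887608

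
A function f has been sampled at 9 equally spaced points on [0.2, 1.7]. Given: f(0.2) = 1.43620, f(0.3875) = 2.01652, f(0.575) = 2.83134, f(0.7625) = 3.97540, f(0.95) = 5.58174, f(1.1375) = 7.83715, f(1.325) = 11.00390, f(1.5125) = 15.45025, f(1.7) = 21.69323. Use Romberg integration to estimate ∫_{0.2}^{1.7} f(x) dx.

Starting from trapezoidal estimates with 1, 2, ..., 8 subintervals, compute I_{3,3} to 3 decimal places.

I_{0,0} (trapezoid, 1 panel, h=1.5000): 17.34707
I_{1,0} (trapezoid, 2 panels, h=0.7500): 12.85984
I_{2,0} (trapezoid, 4 panels, h=0.3750): 11.61814
I_{3,0} (trapezoid, 8 panels, h=0.1875): 11.29894
I_{1,1} = 12.85984 + (12.85984 − 17.34707)/3 = 11.36410
I_{2,1} = 11.61814 + (11.61814 − 12.85984)/3 = 11.20424
I_{3,1} = 11.29894 + (11.29894 − 11.61814)/3 = 11.19254
I_{2,2} = 11.20424 + (11.20424 − 11.36410)/15 = 11.19358
I_{3,2} = 11.19254 + (11.19254 − 11.20424)/15 = 11.19176
I_{3,3} = 11.19176 + (11.19176 − 11.19358)/63 = 11.19173

11.192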